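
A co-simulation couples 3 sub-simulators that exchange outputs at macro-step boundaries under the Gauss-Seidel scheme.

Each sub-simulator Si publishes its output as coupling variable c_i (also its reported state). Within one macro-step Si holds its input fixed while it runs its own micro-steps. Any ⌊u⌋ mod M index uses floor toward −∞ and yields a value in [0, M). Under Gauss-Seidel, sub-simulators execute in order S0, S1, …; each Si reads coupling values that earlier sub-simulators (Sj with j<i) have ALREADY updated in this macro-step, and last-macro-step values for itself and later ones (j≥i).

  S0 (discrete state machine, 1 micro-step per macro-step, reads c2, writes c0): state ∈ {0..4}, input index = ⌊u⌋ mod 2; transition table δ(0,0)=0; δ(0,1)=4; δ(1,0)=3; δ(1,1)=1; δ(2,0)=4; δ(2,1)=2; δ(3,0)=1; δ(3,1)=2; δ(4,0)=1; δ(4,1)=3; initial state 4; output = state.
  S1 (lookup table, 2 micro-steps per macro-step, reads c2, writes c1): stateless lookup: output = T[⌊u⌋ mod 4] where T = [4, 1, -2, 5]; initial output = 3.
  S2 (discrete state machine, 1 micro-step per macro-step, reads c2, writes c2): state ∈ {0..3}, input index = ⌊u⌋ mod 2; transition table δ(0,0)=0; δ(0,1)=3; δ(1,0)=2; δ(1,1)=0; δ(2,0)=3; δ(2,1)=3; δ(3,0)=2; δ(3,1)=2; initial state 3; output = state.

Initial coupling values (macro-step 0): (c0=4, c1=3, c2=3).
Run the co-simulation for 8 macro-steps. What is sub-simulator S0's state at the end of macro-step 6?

S0 state at macro-step 6 = 4

macro 1: S0 reads c2=3 → after 1×micro: 3; S1 reads c2=3 → after 2×micro: 5; S2 reads c2=3 → after 1×micro: 2 ⇒ (c0=3, c1=5, c2=2)
macro 2: S0 reads c2=2 → after 1×micro: 1; S1 reads c2=2 → after 2×micro: -2; S2 reads c2=2 → after 1×micro: 3 ⇒ (c0=1, c1=-2, c2=3)
macro 3: S0 reads c2=3 → after 1×micro: 1; S1 reads c2=3 → after 2×micro: 5; S2 reads c2=3 → after 1×micro: 2 ⇒ (c0=1, c1=5, c2=2)
macro 4: S0 reads c2=2 → after 1×micro: 3; S1 reads c2=2 → after 2×micro: -2; S2 reads c2=2 → after 1×micro: 3 ⇒ (c0=3, c1=-2, c2=3)
macro 5: S0 reads c2=3 → after 1×micro: 2; S1 reads c2=3 → after 2×micro: 5; S2 reads c2=3 → after 1×micro: 2 ⇒ (c0=2, c1=5, c2=2)
macro 6: S0 reads c2=2 → after 1×micro: 4; S1 reads c2=2 → after 2×micro: -2; S2 reads c2=2 → after 1×micro: 3 ⇒ (c0=4, c1=-2, c2=3)
macro 7: S0 reads c2=3 → after 1×micro: 3; S1 reads c2=3 → after 2×micro: 5; S2 reads c2=3 → after 1×micro: 2 ⇒ (c0=3, c1=5, c2=2)
macro 8: S0 reads c2=2 → after 1×micro: 1; S1 reads c2=2 → after 2×micro: -2; S2 reads c2=2 → after 1×micro: 3 ⇒ (c0=1, c1=-2, c2=3)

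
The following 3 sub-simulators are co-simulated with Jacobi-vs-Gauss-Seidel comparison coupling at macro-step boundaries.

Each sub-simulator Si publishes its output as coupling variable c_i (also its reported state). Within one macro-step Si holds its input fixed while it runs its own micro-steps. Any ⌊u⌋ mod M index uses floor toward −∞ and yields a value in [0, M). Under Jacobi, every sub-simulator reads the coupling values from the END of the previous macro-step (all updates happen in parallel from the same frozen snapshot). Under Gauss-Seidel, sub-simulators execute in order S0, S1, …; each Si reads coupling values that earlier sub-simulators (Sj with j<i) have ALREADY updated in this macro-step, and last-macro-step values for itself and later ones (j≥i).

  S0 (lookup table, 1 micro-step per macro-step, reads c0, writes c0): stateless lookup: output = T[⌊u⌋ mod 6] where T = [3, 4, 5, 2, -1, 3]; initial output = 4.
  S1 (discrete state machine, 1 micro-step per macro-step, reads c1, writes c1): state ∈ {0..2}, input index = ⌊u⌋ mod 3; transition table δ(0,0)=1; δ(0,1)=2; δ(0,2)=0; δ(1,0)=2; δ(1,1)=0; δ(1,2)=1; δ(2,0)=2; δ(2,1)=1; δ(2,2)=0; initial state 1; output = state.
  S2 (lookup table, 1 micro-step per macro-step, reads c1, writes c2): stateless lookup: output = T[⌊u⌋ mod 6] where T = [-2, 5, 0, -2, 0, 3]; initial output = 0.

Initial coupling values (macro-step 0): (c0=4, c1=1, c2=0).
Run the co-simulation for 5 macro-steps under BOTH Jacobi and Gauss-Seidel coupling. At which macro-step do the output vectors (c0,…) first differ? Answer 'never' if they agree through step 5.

[Jacobi] macro 1: S0 reads c0=4 → after 1×micro: -1; S1 reads c1=1 → after 1×micro: 0; S2 reads c1=1 → after 1×micro: 5 ⇒ (c0=-1, c1=0, c2=5)
[Jacobi] macro 2: S0 reads c0=-1 → after 1×micro: 3; S1 reads c1=0 → after 1×micro: 1; S2 reads c1=0 → after 1×micro: -2 ⇒ (c0=3, c1=1, c2=-2)
[Jacobi] macro 3: S0 reads c0=3 → after 1×micro: 2; S1 reads c1=1 → after 1×micro: 0; S2 reads c1=1 → after 1×micro: 5 ⇒ (c0=2, c1=0, c2=5)
[Jacobi] macro 4: S0 reads c0=2 → after 1×micro: 5; S1 reads c1=0 → after 1×micro: 1; S2 reads c1=0 → after 1×micro: -2 ⇒ (c0=5, c1=1, c2=-2)
[Jacobi] macro 5: S0 reads c0=5 → after 1×micro: 3; S1 reads c1=1 → after 1×micro: 0; S2 reads c1=1 → after 1×micro: 5 ⇒ (c0=3, c1=0, c2=5)
[Gauss-Seidel] macro 1: S0 reads c0=4 → after 1×micro: -1; S1 reads c1=1 → after 1×micro: 0; S2 reads c1=0 → after 1×micro: -2 ⇒ (c0=-1, c1=0, c2=-2)
[Gauss-Seidel] macro 2: S0 reads c0=-1 → after 1×micro: 3; S1 reads c1=0 → after 1×micro: 1; S2 reads c1=1 → after 1×micro: 5 ⇒ (c0=3, c1=1, c2=5)
[Gauss-Seidel] macro 3: S0 reads c0=3 → after 1×micro: 2; S1 reads c1=1 → after 1×micro: 0; S2 reads c1=0 → after 1×micro: -2 ⇒ (c0=2, c1=0, c2=-2)
[Gauss-Seidel] macro 4: S0 reads c0=2 → after 1×micro: 5; S1 reads c1=0 → after 1×micro: 1; S2 reads c1=1 → after 1×micro: 5 ⇒ (c0=5, c1=1, c2=5)
[Gauss-Seidel] macro 5: S0 reads c0=5 → after 1×micro: 3; S1 reads c1=1 → after 1×micro: 0; S2 reads c1=0 → after 1×micro: -2 ⇒ (c0=3, c1=0, c2=-2)

first divergence at macro-step: 1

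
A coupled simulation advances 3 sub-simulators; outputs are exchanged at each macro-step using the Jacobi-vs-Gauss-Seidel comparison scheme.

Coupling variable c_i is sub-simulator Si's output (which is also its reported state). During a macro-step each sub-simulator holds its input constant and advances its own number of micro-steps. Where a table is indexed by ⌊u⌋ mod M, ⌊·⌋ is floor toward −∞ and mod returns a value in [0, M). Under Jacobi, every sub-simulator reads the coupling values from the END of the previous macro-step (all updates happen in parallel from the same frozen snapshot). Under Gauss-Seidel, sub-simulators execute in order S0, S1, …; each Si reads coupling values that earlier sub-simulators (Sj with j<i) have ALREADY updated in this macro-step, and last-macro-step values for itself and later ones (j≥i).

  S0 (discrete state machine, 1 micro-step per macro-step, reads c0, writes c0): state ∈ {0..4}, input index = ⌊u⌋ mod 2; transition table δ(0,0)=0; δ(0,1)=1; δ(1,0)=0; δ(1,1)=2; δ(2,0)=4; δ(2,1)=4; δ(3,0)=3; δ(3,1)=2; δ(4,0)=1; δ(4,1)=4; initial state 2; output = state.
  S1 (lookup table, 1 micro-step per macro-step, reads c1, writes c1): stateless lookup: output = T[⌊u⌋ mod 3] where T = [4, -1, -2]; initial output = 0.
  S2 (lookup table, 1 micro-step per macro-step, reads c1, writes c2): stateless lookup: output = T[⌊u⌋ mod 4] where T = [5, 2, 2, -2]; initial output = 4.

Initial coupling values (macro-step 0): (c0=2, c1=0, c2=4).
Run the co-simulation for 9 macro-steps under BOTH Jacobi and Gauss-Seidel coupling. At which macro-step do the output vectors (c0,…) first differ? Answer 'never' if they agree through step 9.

first divergence at macro-step: 2

[Jacobi] macro 1: S0 reads c0=2 → after 1×micro: 4; S1 reads c1=0 → after 1×micro: 4; S2 reads c1=0 → after 1×micro: 5 ⇒ (c0=4, c1=4, c2=5)
[Jacobi] macro 2: S0 reads c0=4 → after 1×micro: 1; S1 reads c1=4 → after 1×micro: -1; S2 reads c1=4 → after 1×micro: 5 ⇒ (c0=1, c1=-1, c2=5)
[Jacobi] macro 3: S0 reads c0=1 → after 1×micro: 2; S1 reads c1=-1 → after 1×micro: -2; S2 reads c1=-1 → after 1×micro: -2 ⇒ (c0=2, c1=-2, c2=-2)
[Jacobi] macro 4: S0 reads c0=2 → after 1×micro: 4; S1 reads c1=-2 → after 1×micro: -1; S2 reads c1=-2 → after 1×micro: 2 ⇒ (c0=4, c1=-1, c2=2)
[Jacobi] macro 5: S0 reads c0=4 → after 1×micro: 1; S1 reads c1=-1 → after 1×micro: -2; S2 reads c1=-1 → after 1×micro: -2 ⇒ (c0=1, c1=-2, c2=-2)
[Jacobi] macro 6: S0 reads c0=1 → after 1×micro: 2; S1 reads c1=-2 → after 1×micro: -1; S2 reads c1=-2 → after 1×micro: 2 ⇒ (c0=2, c1=-1, c2=2)
[Jacobi] macro 7: S0 reads c0=2 → after 1×micro: 4; S1 reads c1=-1 → after 1×micro: -2; S2 reads c1=-1 → after 1×micro: -2 ⇒ (c0=4, c1=-2, c2=-2)
[Jacobi] macro 8: S0 reads c0=4 → after 1×micro: 1; S1 reads c1=-2 → after 1×micro: -1; S2 reads c1=-2 → after 1×micro: 2 ⇒ (c0=1, c1=-1, c2=2)
[Jacobi] macro 9: S0 reads c0=1 → after 1×micro: 2; S1 reads c1=-1 → after 1×micro: -2; S2 reads c1=-1 → after 1×micro: -2 ⇒ (c0=2, c1=-2, c2=-2)
[Gauss-Seidel] macro 1: S0 reads c0=2 → after 1×micro: 4; S1 reads c1=0 → after 1×micro: 4; S2 reads c1=4 → after 1×micro: 5 ⇒ (c0=4, c1=4, c2=5)
[Gauss-Seidel] macro 2: S0 reads c0=4 → after 1×micro: 1; S1 reads c1=4 → after 1×micro: -1; S2 reads c1=-1 → after 1×micro: -2 ⇒ (c0=1, c1=-1, c2=-2)
[Gauss-Seidel] macro 3: S0 reads c0=1 → after 1×micro: 2; S1 reads c1=-1 → after 1×micro: -2; S2 reads c1=-2 → after 1×micro: 2 ⇒ (c0=2, c1=-2, c2=2)
[Gauss-Seidel] macro 4: S0 reads c0=2 → after 1×micro: 4; S1 reads c1=-2 → after 1×micro: -1; S2 reads c1=-1 → after 1×micro: -2 ⇒ (c0=4, c1=-1, c2=-2)
[Gauss-Seidel] macro 5: S0 reads c0=4 → after 1×micro: 1; S1 reads c1=-1 → after 1×micro: -2; S2 reads c1=-2 → after 1×micro: 2 ⇒ (c0=1, c1=-2, c2=2)
[Gauss-Seidel] macro 6: S0 reads c0=1 → after 1×micro: 2; S1 reads c1=-2 → after 1×micro: -1; S2 reads c1=-1 → after 1×micro: -2 ⇒ (c0=2, c1=-1, c2=-2)
[Gauss-Seidel] macro 7: S0 reads c0=2 → after 1×micro: 4; S1 reads c1=-1 → after 1×micro: -2; S2 reads c1=-2 → after 1×micro: 2 ⇒ (c0=4, c1=-2, c2=2)
[Gauss-Seidel] macro 8: S0 reads c0=4 → after 1×micro: 1; S1 reads c1=-2 → after 1×micro: -1; S2 reads c1=-1 → after 1×micro: -2 ⇒ (c0=1, c1=-1, c2=-2)
[Gauss-Seidel] macro 9: S0 reads c0=1 → after 1×micro: 2; S1 reads c1=-1 → after 1×micro: -2; S2 reads c1=-2 → after 1×micro: 2 ⇒ (c0=2, c1=-2, c2=2)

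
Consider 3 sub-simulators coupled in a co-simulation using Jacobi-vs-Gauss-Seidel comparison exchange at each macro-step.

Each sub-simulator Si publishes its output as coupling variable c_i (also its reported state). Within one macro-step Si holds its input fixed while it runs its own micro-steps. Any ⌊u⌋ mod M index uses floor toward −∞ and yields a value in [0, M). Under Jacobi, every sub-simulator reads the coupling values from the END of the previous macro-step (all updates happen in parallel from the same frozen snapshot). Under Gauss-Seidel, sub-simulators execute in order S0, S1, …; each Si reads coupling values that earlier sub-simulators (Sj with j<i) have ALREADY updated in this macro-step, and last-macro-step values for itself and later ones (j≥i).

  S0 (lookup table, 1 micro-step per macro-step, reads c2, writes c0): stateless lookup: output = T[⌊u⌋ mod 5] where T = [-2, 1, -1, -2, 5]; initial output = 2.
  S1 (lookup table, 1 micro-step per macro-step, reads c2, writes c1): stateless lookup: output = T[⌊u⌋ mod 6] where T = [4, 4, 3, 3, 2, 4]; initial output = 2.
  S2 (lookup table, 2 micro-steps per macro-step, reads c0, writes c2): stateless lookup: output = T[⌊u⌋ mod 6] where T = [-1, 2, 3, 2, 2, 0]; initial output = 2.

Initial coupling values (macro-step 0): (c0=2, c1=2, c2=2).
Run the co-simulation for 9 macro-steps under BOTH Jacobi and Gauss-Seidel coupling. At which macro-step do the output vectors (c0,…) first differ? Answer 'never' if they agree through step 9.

[Jacobi] macro 1: S0 reads c2=2 → after 1×micro: -1; S1 reads c2=2 → after 1×micro: 3; S2 reads c0=2 → after 2×micro: 3 ⇒ (c0=-1, c1=3, c2=3)
[Jacobi] macro 2: S0 reads c2=3 → after 1×micro: -2; S1 reads c2=3 → after 1×micro: 3; S2 reads c0=-1 → after 2×micro: 0 ⇒ (c0=-2, c1=3, c2=0)
[Jacobi] macro 3: S0 reads c2=0 → after 1×micro: -2; S1 reads c2=0 → after 1×micro: 4; S2 reads c0=-2 → after 2×micro: 2 ⇒ (c0=-2, c1=4, c2=2)
[Jacobi] macro 4: S0 reads c2=2 → after 1×micro: -1; S1 reads c2=2 → after 1×micro: 3; S2 reads c0=-2 → after 2×micro: 2 ⇒ (c0=-1, c1=3, c2=2)
[Jacobi] macro 5: S0 reads c2=2 → after 1×micro: -1; S1 reads c2=2 → after 1×micro: 3; S2 reads c0=-1 → after 2×micro: 0 ⇒ (c0=-1, c1=3, c2=0)
[Jacobi] macro 6: S0 reads c2=0 → after 1×micro: -2; S1 reads c2=0 → after 1×micro: 4; S2 reads c0=-1 → after 2×micro: 0 ⇒ (c0=-2, c1=4, c2=0)
[Jacobi] macro 7: S0 reads c2=0 → after 1×micro: -2; S1 reads c2=0 → after 1×micro: 4; S2 reads c0=-2 → after 2×micro: 2 ⇒ (c0=-2, c1=4, c2=2)
[Jacobi] macro 8: S0 reads c2=2 → after 1×micro: -1; S1 reads c2=2 → after 1×micro: 3; S2 reads c0=-2 → after 2×micro: 2 ⇒ (c0=-1, c1=3, c2=2)
[Jacobi] macro 9: S0 reads c2=2 → after 1×micro: -1; S1 reads c2=2 → after 1×micro: 3; S2 reads c0=-1 → after 2×micro: 0 ⇒ (c0=-1, c1=3, c2=0)
[Gauss-Seidel] macro 1: S0 reads c2=2 → after 1×micro: -1; S1 reads c2=2 → after 1×micro: 3; S2 reads c0=-1 → after 2×micro: 0 ⇒ (c0=-1, c1=3, c2=0)
[Gauss-Seidel] macro 2: S0 reads c2=0 → after 1×micro: -2; S1 reads c2=0 → after 1×micro: 4; S2 reads c0=-2 → after 2×micro: 2 ⇒ (c0=-2, c1=4, c2=2)
[Gauss-Seidel] macro 3: S0 reads c2=2 → after 1×micro: -1; S1 reads c2=2 → after 1×micro: 3; S2 reads c0=-1 → after 2×micro: 0 ⇒ (c0=-1, c1=3, c2=0)
[Gauss-Seidel] macro 4: S0 reads c2=0 → after 1×micro: -2; S1 reads c2=0 → after 1×micro: 4; S2 reads c0=-2 → after 2×micro: 2 ⇒ (c0=-2, c1=4, c2=2)
[Gauss-Seidel] macro 5: S0 reads c2=2 → after 1×micro: -1; S1 reads c2=2 → after 1×micro: 3; S2 reads c0=-1 → after 2×micro: 0 ⇒ (c0=-1, c1=3, c2=0)
[Gauss-Seidel] macro 6: S0 reads c2=0 → after 1×micro: -2; S1 reads c2=0 → after 1×micro: 4; S2 reads c0=-2 → after 2×micro: 2 ⇒ (c0=-2, c1=4, c2=2)
[Gauss-Seidel] macro 7: S0 reads c2=2 → after 1×micro: -1; S1 reads c2=2 → after 1×micro: 3; S2 reads c0=-1 → after 2×micro: 0 ⇒ (c0=-1, c1=3, c2=0)
[Gauss-Seidel] macro 8: S0 reads c2=0 → after 1×micro: -2; S1 reads c2=0 → after 1×micro: 4; S2 reads c0=-2 → after 2×micro: 2 ⇒ (c0=-2, c1=4, c2=2)
[Gauss-Seidel] macro 9: S0 reads c2=2 → after 1×micro: -1; S1 reads c2=2 → after 1×micro: 3; S2 reads c0=-1 → after 2×micro: 0 ⇒ (c0=-1, c1=3, c2=0)

first divergence at macro-step: 1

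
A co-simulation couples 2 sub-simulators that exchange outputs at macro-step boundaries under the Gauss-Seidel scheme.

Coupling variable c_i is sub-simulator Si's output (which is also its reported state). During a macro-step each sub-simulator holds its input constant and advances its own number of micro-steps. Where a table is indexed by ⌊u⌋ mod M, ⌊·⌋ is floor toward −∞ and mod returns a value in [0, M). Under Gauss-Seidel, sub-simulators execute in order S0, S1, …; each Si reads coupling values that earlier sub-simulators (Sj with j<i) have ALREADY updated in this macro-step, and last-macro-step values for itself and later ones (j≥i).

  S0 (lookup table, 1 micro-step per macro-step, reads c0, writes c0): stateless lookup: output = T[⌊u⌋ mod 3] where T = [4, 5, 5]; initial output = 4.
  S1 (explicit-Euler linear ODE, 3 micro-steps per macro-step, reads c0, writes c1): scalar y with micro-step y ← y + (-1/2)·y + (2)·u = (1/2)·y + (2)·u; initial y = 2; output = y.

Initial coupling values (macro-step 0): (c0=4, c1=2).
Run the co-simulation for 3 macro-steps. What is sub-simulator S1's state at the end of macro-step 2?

S1 state at macro-step 2 = 631/32

macro 1: S0 reads c0=4 → after 1×micro: 5; S1 reads c0=5 → after 3×micro: 71/4 ⇒ (c0=5, c1=71/4)
macro 2: S0 reads c0=5 → after 1×micro: 5; S1 reads c0=5 → after 3×micro: 631/32 ⇒ (c0=5, c1=631/32)
macro 3: S0 reads c0=5 → after 1×micro: 5; S1 reads c0=5 → after 3×micro: 5111/256 ⇒ (c0=5, c1=5111/256)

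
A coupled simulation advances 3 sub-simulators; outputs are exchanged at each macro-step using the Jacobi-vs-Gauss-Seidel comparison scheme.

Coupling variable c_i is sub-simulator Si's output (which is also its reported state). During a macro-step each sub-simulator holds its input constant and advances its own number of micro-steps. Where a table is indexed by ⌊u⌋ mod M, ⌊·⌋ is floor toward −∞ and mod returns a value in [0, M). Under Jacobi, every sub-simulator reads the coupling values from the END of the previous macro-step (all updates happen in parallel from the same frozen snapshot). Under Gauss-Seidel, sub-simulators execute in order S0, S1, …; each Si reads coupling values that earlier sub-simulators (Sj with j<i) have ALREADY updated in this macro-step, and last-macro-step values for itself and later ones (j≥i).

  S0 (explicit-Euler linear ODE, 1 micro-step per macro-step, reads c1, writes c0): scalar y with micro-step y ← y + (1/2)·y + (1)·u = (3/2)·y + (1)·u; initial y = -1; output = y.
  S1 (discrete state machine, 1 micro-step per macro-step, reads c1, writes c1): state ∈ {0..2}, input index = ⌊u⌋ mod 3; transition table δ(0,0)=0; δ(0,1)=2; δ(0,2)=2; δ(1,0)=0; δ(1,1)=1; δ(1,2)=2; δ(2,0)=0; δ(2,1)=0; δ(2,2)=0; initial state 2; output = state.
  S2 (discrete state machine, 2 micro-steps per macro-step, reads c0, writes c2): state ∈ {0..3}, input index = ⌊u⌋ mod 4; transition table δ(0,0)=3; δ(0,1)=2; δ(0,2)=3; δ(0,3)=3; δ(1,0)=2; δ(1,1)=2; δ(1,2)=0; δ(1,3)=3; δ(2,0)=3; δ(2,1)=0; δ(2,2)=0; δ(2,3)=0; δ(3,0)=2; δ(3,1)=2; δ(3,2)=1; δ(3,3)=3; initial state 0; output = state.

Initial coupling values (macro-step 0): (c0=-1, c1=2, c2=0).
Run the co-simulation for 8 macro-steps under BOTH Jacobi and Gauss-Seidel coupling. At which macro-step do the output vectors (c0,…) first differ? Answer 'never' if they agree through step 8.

[Jacobi] macro 1: S0 reads c1=2 → after 1×micro: 1/2; S1 reads c1=2 → after 1×micro: 0; S2 reads c0=-1 → after 2×micro: 3 ⇒ (c0=1/2, c1=0, c2=3)
[Jacobi] macro 2: S0 reads c1=0 → after 1×micro: 3/4; S1 reads c1=0 → after 1×micro: 0; S2 reads c0=1/2 → after 2×micro: 3 ⇒ (c0=3/4, c1=0, c2=3)
[Jacobi] macro 3: S0 reads c1=0 → after 1×micro: 9/8; S1 reads c1=0 → after 1×micro: 0; S2 reads c0=3/4 → after 2×micro: 3 ⇒ (c0=9/8, c1=0, c2=3)
[Jacobi] macro 4: S0 reads c1=0 → after 1×micro: 27/16; S1 reads c1=0 → after 1×micro: 0; S2 reads c0=9/8 → after 2×micro: 0 ⇒ (c0=27/16, c1=0, c2=0)
[Jacobi] macro 5: S0 reads c1=0 → after 1×micro: 81/32; S1 reads c1=0 → after 1×micro: 0; S2 reads c0=27/16 → after 2×micro: 0 ⇒ (c0=81/32, c1=0, c2=0)
[Jacobi] macro 6: S0 reads c1=0 → after 1×micro: 243/64; S1 reads c1=0 → after 1×micro: 0; S2 reads c0=81/32 → after 2×micro: 1 ⇒ (c0=243/64, c1=0, c2=1)
[Jacobi] macro 7: S0 reads c1=0 → after 1×micro: 729/128; S1 reads c1=0 → after 1×micro: 0; S2 reads c0=243/64 → after 2×micro: 3 ⇒ (c0=729/128, c1=0, c2=3)
[Jacobi] macro 8: S0 reads c1=0 → after 1×micro: 2187/256; S1 reads c1=0 → after 1×micro: 0; S2 reads c0=729/128 → after 2×micro: 0 ⇒ (c0=2187/256, c1=0, c2=0)
[Gauss-Seidel] macro 1: S0 reads c1=2 → after 1×micro: 1/2; S1 reads c1=2 → after 1×micro: 0; S2 reads c0=1/2 → after 2×micro: 2 ⇒ (c0=1/2, c1=0, c2=2)
[Gauss-Seidel] macro 2: S0 reads c1=0 → after 1×micro: 3/4; S1 reads c1=0 → after 1×micro: 0; S2 reads c0=3/4 → after 2×micro: 2 ⇒ (c0=3/4, c1=0, c2=2)
[Gauss-Seidel] macro 3: S0 reads c1=0 → after 1×micro: 9/8; S1 reads c1=0 → after 1×micro: 0; S2 reads c0=9/8 → after 2×micro: 2 ⇒ (c0=9/8, c1=0, c2=2)
[Gauss-Seidel] macro 4: S0 reads c1=0 → after 1×micro: 27/16; S1 reads c1=0 → after 1×micro: 0; S2 reads c0=27/16 → after 2×micro: 2 ⇒ (c0=27/16, c1=0, c2=2)
[Gauss-Seidel] macro 5: S0 reads c1=0 → after 1×micro: 81/32; S1 reads c1=0 → after 1×micro: 0; S2 reads c0=81/32 → after 2×micro: 3 ⇒ (c0=81/32, c1=0, c2=3)
[Gauss-Seidel] macro 6: S0 reads c1=0 → after 1×micro: 243/64; S1 reads c1=0 → after 1×micro: 0; S2 reads c0=243/64 → after 2×micro: 3 ⇒ (c0=243/64, c1=0, c2=3)
[Gauss-Seidel] macro 7: S0 reads c1=0 → after 1×micro: 729/128; S1 reads c1=0 → after 1×micro: 0; S2 reads c0=729/128 → after 2×micro: 0 ⇒ (c0=729/128, c1=0, c2=0)
[Gauss-Seidel] macro 8: S0 reads c1=0 → after 1×micro: 2187/256; S1 reads c1=0 → after 1×micro: 0; S2 reads c0=2187/256 → after 2×micro: 2 ⇒ (c0=2187/256, c1=0, c2=2)

first divergence at macro-step: 1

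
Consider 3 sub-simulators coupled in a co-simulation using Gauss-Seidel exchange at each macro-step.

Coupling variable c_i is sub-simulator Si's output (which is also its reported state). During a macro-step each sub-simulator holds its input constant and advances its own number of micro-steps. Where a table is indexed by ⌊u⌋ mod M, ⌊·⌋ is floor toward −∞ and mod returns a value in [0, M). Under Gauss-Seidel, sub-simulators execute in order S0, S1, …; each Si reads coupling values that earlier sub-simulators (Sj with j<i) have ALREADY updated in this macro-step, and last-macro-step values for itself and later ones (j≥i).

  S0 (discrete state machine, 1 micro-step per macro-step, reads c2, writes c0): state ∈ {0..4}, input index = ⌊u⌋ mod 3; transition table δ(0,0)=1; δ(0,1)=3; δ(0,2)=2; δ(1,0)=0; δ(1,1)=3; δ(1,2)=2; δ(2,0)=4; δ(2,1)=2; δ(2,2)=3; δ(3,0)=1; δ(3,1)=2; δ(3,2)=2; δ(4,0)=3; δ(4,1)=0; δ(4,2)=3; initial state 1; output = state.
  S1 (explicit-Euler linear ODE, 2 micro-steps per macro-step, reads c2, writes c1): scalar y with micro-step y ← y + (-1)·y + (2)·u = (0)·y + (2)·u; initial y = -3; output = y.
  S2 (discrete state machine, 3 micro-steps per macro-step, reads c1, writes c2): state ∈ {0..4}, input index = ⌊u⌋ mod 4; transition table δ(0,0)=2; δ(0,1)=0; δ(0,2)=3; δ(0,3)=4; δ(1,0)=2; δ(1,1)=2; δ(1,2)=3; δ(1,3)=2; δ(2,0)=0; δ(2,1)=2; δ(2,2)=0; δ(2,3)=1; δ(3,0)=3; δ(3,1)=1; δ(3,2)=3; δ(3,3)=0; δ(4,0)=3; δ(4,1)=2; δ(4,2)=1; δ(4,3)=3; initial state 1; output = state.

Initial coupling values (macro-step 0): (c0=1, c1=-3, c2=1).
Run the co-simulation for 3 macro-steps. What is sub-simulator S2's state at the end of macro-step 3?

macro 1: S0 reads c2=1 → after 1×micro: 3; S1 reads c2=1 → after 2×micro: 2; S2 reads c1=2 → after 3×micro: 3 ⇒ (c0=3, c1=2, c2=3)
macro 2: S0 reads c2=3 → after 1×micro: 1; S1 reads c2=3 → after 2×micro: 6; S2 reads c1=6 → after 3×micro: 3 ⇒ (c0=1, c1=6, c2=3)
macro 3: S0 reads c2=3 → after 1×micro: 0; S1 reads c2=3 → after 2×micro: 6; S2 reads c1=6 → after 3×micro: 3 ⇒ (c0=0, c1=6, c2=3)

S2 state at macro-step 3 = 3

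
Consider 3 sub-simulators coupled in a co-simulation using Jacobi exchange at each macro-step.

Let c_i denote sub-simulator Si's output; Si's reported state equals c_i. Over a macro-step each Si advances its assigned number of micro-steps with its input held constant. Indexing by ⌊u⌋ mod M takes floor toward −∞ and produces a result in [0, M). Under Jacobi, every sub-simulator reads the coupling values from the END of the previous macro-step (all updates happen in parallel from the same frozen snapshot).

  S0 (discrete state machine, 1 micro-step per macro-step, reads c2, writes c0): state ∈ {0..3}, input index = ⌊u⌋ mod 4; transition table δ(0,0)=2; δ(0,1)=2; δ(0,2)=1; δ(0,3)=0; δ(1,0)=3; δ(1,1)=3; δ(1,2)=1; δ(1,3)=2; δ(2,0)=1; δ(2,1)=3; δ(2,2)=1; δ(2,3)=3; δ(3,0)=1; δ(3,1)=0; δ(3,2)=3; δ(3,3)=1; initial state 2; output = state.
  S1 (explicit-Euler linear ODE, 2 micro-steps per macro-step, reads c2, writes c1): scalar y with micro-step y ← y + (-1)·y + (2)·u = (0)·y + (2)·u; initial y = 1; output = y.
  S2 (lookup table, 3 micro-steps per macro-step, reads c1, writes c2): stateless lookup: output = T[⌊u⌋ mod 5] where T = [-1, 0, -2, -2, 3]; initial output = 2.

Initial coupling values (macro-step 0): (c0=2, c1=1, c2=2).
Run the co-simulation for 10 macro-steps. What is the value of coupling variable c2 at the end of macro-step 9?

c2 at macro-step 9 = -1

macro 1: S0 reads c2=2 → after 1×micro: 1; S1 reads c2=2 → after 2×micro: 4; S2 reads c1=1 → after 3×micro: 0 ⇒ (c0=1, c1=4, c2=0)
macro 2: S0 reads c2=0 → after 1×micro: 3; S1 reads c2=0 → after 2×micro: 0; S2 reads c1=4 → after 3×micro: 3 ⇒ (c0=3, c1=0, c2=3)
macro 3: S0 reads c2=3 → after 1×micro: 1; S1 reads c2=3 → after 2×micro: 6; S2 reads c1=0 → after 3×micro: -1 ⇒ (c0=1, c1=6, c2=-1)
macro 4: S0 reads c2=-1 → after 1×micro: 2; S1 reads c2=-1 → after 2×micro: -2; S2 reads c1=6 → after 3×micro: 0 ⇒ (c0=2, c1=-2, c2=0)
macro 5: S0 reads c2=0 → after 1×micro: 1; S1 reads c2=0 → after 2×micro: 0; S2 reads c1=-2 → after 3×micro: -2 ⇒ (c0=1, c1=0, c2=-2)
macro 6: S0 reads c2=-2 → after 1×micro: 1; S1 reads c2=-2 → after 2×micro: -4; S2 reads c1=0 → after 3×micro: -1 ⇒ (c0=1, c1=-4, c2=-1)
macro 7: S0 reads c2=-1 → after 1×micro: 2; S1 reads c2=-1 → after 2×micro: -2; S2 reads c1=-4 → after 3×micro: 0 ⇒ (c0=2, c1=-2, c2=0)
macro 8: S0 reads c2=0 → after 1×micro: 1; S1 reads c2=0 → after 2×micro: 0; S2 reads c1=-2 → after 3×micro: -2 ⇒ (c0=1, c1=0, c2=-2)
macro 9: S0 reads c2=-2 → after 1×micro: 1; S1 reads c2=-2 → after 2×micro: -4; S2 reads c1=0 → after 3×micro: -1 ⇒ (c0=1, c1=-4, c2=-1)
macro 10: S0 reads c2=-1 → after 1×micro: 2; S1 reads c2=-1 → after 2×micro: -2; S2 reads c1=-4 → after 3×micro: 0 ⇒ (c0=2, c1=-2, c2=0)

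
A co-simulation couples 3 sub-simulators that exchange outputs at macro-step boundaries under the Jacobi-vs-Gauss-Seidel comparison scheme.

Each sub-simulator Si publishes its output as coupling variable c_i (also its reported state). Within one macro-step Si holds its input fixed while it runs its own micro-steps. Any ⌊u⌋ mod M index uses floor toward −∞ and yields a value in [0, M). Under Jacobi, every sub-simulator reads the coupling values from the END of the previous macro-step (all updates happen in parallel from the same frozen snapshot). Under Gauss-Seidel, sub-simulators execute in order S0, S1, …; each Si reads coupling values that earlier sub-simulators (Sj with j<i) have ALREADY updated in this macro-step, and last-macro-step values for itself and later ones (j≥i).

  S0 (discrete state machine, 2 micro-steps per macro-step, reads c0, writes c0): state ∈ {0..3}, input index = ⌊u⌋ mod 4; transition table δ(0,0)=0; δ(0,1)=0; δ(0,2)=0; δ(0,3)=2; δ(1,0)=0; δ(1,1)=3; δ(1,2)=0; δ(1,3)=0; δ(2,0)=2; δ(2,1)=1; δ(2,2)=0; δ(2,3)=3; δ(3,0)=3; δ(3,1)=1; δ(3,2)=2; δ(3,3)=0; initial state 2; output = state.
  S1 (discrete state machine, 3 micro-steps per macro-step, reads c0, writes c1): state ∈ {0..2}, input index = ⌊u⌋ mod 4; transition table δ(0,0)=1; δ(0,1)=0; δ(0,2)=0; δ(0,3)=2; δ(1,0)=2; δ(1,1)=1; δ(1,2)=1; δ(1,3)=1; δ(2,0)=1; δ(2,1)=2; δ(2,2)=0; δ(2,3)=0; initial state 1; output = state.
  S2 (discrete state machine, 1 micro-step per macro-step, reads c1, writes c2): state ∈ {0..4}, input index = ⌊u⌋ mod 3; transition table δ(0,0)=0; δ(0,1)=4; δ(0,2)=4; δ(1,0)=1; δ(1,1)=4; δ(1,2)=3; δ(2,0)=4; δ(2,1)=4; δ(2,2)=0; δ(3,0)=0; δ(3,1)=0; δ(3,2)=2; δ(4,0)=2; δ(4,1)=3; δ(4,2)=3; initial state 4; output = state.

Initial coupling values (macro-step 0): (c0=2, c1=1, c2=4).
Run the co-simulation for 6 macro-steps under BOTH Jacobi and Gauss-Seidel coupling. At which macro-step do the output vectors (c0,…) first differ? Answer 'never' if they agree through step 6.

[Jacobi] macro 1: S0 reads c0=2 → after 2×micro: 0; S1 reads c0=2 → after 3×micro: 1; S2 reads c1=1 → after 1×micro: 3 ⇒ (c0=0, c1=1, c2=3)
[Jacobi] macro 2: S0 reads c0=0 → after 2×micro: 0; S1 reads c0=0 → after 3×micro: 2; S2 reads c1=1 → after 1×micro: 0 ⇒ (c0=0, c1=2, c2=0)
[Jacobi] macro 3: S0 reads c0=0 → after 2×micro: 0; S1 reads c0=0 → after 3×micro: 1; S2 reads c1=2 → after 1×micro: 4 ⇒ (c0=0, c1=1, c2=4)
[Jacobi] macro 4: S0 reads c0=0 → after 2×micro: 0; S1 reads c0=0 → after 3×micro: 2; S2 reads c1=1 → after 1×micro: 3 ⇒ (c0=0, c1=2, c2=3)
[Jacobi] macro 5: S0 reads c0=0 → after 2×micro: 0; S1 reads c0=0 → after 3×micro: 1; S2 reads c1=2 → after 1×micro: 2 ⇒ (c0=0, c1=1, c2=2)
[Jacobi] macro 6: S0 reads c0=0 → after 2×micro: 0; S1 reads c0=0 → after 3×micro: 2; S2 reads c1=1 → after 1×micro: 4 ⇒ (c0=0, c1=2, c2=4)
[Gauss-Seidel] macro 1: S0 reads c0=2 → after 2×micro: 0; S1 reads c0=0 → after 3×micro: 2; S2 reads c1=2 → after 1×micro: 3 ⇒ (c0=0, c1=2, c2=3)
[Gauss-Seidel] macro 2: S0 reads c0=0 → after 2×micro: 0; S1 reads c0=0 → after 3×micro: 1; S2 reads c1=1 → after 1×micro: 0 ⇒ (c0=0, c1=1, c2=0)
[Gauss-Seidel] macro 3: S0 reads c0=0 → after 2×micro: 0; S1 reads c0=0 → after 3×micro: 2; S2 reads c1=2 → after 1×micro: 4 ⇒ (c0=0, c1=2, c2=4)
[Gauss-Seidel] macro 4: S0 reads c0=0 → after 2×micro: 0; S1 reads c0=0 → after 3×micro: 1; S2 reads c1=1 → after 1×micro: 3 ⇒ (c0=0, c1=1, c2=3)
[Gauss-Seidel] macro 5: S0 reads c0=0 → after 2×micro: 0; S1 reads c0=0 → after 3×micro: 2; S2 reads c1=2 → after 1×micro: 2 ⇒ (c0=0, c1=2, c2=2)
[Gauss-Seidel] macro 6: S0 reads c0=0 → after 2×micro: 0; S1 reads c0=0 → after 3×micro: 1; S2 reads c1=1 → after 1×micro: 4 ⇒ (c0=0, c1=1, c2=4)

first divergence at macro-step: 1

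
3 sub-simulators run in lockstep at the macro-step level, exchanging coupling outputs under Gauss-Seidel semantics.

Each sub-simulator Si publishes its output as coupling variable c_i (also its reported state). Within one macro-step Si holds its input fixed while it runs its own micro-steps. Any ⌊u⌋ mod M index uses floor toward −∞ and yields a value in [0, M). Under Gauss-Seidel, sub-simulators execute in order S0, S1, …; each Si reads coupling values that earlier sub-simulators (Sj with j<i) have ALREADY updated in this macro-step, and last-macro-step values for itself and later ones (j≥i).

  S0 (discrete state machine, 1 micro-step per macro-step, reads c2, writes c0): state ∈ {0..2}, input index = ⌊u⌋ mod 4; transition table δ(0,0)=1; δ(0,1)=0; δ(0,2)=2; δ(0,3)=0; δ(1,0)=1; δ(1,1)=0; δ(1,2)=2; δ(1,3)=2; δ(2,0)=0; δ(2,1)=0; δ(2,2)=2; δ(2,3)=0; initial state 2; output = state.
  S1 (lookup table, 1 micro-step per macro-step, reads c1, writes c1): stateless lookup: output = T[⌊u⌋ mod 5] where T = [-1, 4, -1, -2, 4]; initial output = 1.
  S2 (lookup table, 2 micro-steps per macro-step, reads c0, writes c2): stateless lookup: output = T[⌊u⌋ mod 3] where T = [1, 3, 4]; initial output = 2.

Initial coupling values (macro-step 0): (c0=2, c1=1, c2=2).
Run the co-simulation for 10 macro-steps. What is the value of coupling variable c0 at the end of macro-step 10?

macro 1: S0 reads c2=2 → after 1×micro: 2; S1 reads c1=1 → after 1×micro: 4; S2 reads c0=2 → after 2×micro: 4 ⇒ (c0=2, c1=4, c2=4)
macro 2: S0 reads c2=4 → after 1×micro: 0; S1 reads c1=4 → after 1×micro: 4; S2 reads c0=0 → after 2×micro: 1 ⇒ (c0=0, c1=4, c2=1)
macro 3: S0 reads c2=1 → after 1×micro: 0; S1 reads c1=4 → after 1×micro: 4; S2 reads c0=0 → after 2×micro: 1 ⇒ (c0=0, c1=4, c2=1)
macro 4: S0 reads c2=1 → after 1×micro: 0; S1 reads c1=4 → after 1×micro: 4; S2 reads c0=0 → after 2×micro: 1 ⇒ (c0=0, c1=4, c2=1)
macro 5: S0 reads c2=1 → after 1×micro: 0; S1 reads c1=4 → after 1×micro: 4; S2 reads c0=0 → after 2×micro: 1 ⇒ (c0=0, c1=4, c2=1)
macro 6: S0 reads c2=1 → after 1×micro: 0; S1 reads c1=4 → after 1×micro: 4; S2 reads c0=0 → after 2×micro: 1 ⇒ (c0=0, c1=4, c2=1)
macro 7: S0 reads c2=1 → after 1×micro: 0; S1 reads c1=4 → after 1×micro: 4; S2 reads c0=0 → after 2×micro: 1 ⇒ (c0=0, c1=4, c2=1)
macro 8: S0 reads c2=1 → after 1×micro: 0; S1 reads c1=4 → after 1×micro: 4; S2 reads c0=0 → after 2×micro: 1 ⇒ (c0=0, c1=4, c2=1)
macro 9: S0 reads c2=1 → after 1×micro: 0; S1 reads c1=4 → after 1×micro: 4; S2 reads c0=0 → after 2×micro: 1 ⇒ (c0=0, c1=4, c2=1)
macro 10: S0 reads c2=1 → after 1×micro: 0; S1 reads c1=4 → after 1×micro: 4; S2 reads c0=0 → after 2×micro: 1 ⇒ (c0=0, c1=4, c2=1)

c0 at macro-step 10 = 0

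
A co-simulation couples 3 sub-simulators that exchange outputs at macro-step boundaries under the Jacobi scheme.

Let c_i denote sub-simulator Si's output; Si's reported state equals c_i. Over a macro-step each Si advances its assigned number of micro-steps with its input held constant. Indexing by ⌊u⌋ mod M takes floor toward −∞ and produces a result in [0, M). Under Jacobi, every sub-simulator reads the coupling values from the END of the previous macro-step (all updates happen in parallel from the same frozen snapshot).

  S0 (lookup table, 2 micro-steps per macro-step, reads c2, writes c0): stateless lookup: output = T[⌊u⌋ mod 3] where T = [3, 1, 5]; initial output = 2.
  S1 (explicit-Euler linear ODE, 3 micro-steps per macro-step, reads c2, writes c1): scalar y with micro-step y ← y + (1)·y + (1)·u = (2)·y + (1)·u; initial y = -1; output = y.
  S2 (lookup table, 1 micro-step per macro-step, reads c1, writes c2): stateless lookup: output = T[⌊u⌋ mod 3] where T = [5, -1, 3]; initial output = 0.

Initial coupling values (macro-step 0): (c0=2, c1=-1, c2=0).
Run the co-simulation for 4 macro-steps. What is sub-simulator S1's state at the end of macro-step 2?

macro 1: S0 reads c2=0 → after 2×micro: 3; S1 reads c2=0 → after 3×micro: -8; S2 reads c1=-1 → after 1×micro: 3 ⇒ (c0=3, c1=-8, c2=3)
macro 2: S0 reads c2=3 → after 2×micro: 3; S1 reads c2=3 → after 3×micro: -43; S2 reads c1=-8 → after 1×micro: -1 ⇒ (c0=3, c1=-43, c2=-1)
macro 3: S0 reads c2=-1 → after 2×micro: 5; S1 reads c2=-1 → after 3×micro: -351; S2 reads c1=-43 → after 1×micro: 3 ⇒ (c0=5, c1=-351, c2=3)
macro 4: S0 reads c2=3 → after 2×micro: 3; S1 reads c2=3 → after 3×micro: -2787; S2 reads c1=-351 → after 1×micro: 5 ⇒ (c0=3, c1=-2787, c2=5)

S1 state at macro-step 2 = -43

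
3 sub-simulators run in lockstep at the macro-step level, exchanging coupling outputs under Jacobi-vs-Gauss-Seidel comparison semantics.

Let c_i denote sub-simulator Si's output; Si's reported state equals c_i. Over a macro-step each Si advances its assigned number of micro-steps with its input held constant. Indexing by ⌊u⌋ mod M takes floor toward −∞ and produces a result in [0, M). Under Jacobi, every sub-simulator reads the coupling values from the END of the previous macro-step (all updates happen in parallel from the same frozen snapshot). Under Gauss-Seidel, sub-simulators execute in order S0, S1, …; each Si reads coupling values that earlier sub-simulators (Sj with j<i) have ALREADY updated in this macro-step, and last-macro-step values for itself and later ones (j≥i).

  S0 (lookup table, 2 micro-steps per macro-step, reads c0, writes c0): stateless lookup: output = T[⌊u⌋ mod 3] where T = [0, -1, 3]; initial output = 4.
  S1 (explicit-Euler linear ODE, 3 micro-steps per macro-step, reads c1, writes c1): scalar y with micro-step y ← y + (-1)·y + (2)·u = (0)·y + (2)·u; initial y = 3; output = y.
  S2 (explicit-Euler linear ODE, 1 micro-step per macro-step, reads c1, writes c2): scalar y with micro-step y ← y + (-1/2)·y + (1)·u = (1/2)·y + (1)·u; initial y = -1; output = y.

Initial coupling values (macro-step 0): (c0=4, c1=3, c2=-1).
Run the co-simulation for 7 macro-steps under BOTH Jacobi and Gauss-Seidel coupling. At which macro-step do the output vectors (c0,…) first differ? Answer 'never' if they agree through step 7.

first divergence at macro-step: 1

[Jacobi] macro 1: S0 reads c0=4 → after 2×micro: -1; S1 reads c1=3 → after 3×micro: 6; S2 reads c1=3 → after 1×micro: 5/2 ⇒ (c0=-1, c1=6, c2=5/2)
[Jacobi] macro 2: S0 reads c0=-1 → after 2×micro: 3; S1 reads c1=6 → after 3×micro: 12; S2 reads c1=6 → after 1×micro: 29/4 ⇒ (c0=3, c1=12, c2=29/4)
[Jacobi] macro 3: S0 reads c0=3 → after 2×micro: 0; S1 reads c1=12 → after 3×micro: 24; S2 reads c1=12 → after 1×micro: 125/8 ⇒ (c0=0, c1=24, c2=125/8)
[Jacobi] macro 4: S0 reads c0=0 → after 2×micro: 0; S1 reads c1=24 → after 3×micro: 48; S2 reads c1=24 → after 1×micro: 509/16 ⇒ (c0=0, c1=48, c2=509/16)
[Jacobi] macro 5: S0 reads c0=0 → after 2×micro: 0; S1 reads c1=48 → after 3×micro: 96; S2 reads c1=48 → after 1×micro: 2045/32 ⇒ (c0=0, c1=96, c2=2045/32)
[Jacobi] macro 6: S0 reads c0=0 → after 2×micro: 0; S1 reads c1=96 → after 3×micro: 192; S2 reads c1=96 → after 1×micro: 8189/64 ⇒ (c0=0, c1=192, c2=8189/64)
[Jacobi] macro 7: S0 reads c0=0 → after 2×micro: 0; S1 reads c1=192 → after 3×micro: 384; S2 reads c1=192 → after 1×micro: 32765/128 ⇒ (c0=0, c1=384, c2=32765/128)
[Gauss-Seidel] macro 1: S0 reads c0=4 → after 2×micro: -1; S1 reads c1=3 → after 3×micro: 6; S2 reads c1=6 → after 1×micro: 11/2 ⇒ (c0=-1, c1=6, c2=11/2)
[Gauss-Seidel] macro 2: S0 reads c0=-1 → after 2×micro: 3; S1 reads c1=6 → after 3×micro: 12; S2 reads c1=12 → after 1×micro: 59/4 ⇒ (c0=3, c1=12, c2=59/4)
[Gauss-Seidel] macro 3: S0 reads c0=3 → after 2×micro: 0; S1 reads c1=12 → after 3×micro: 24; S2 reads c1=24 → after 1×micro: 251/8 ⇒ (c0=0, c1=24, c2=251/8)
[Gauss-Seidel] macro 4: S0 reads c0=0 → after 2×micro: 0; S1 reads c1=24 → after 3×micro: 48; S2 reads c1=48 → after 1×micro: 1019/16 ⇒ (c0=0, c1=48, c2=1019/16)
[Gauss-Seidel] macro 5: S0 reads c0=0 → after 2×micro: 0; S1 reads c1=48 → after 3×micro: 96; S2 reads c1=96 → after 1×micro: 4091/32 ⇒ (c0=0, c1=96, c2=4091/32)
[Gauss-Seidel] macro 6: S0 reads c0=0 → after 2×micro: 0; S1 reads c1=96 → after 3×micro: 192; S2 reads c1=192 → after 1×micro: 16379/64 ⇒ (c0=0, c1=192, c2=16379/64)
[Gauss-Seidel] macro 7: S0 reads c0=0 → after 2×micro: 0; S1 reads c1=192 → after 3×micro: 384; S2 reads c1=384 → after 1×micro: 65531/128 ⇒ (c0=0, c1=384, c2=65531/128)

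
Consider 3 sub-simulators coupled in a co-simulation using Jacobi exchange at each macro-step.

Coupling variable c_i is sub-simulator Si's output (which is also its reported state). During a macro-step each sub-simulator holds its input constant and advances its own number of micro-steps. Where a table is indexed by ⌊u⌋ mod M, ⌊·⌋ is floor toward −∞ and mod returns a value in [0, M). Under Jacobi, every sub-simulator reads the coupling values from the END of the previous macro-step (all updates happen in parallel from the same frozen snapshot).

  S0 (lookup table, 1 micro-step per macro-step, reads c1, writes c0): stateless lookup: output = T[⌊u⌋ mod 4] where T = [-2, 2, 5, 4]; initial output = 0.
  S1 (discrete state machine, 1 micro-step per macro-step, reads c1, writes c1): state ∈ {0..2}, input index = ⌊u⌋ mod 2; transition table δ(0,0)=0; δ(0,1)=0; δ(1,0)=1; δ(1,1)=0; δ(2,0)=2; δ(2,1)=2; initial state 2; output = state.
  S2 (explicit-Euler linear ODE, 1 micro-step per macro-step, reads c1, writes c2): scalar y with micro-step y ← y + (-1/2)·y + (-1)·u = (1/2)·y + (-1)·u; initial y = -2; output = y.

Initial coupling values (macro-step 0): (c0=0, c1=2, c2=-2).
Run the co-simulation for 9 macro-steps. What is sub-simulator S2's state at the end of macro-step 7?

macro 1: S0 reads c1=2 → after 1×micro: 5; S1 reads c1=2 → after 1×micro: 2; S2 reads c1=2 → after 1×micro: -3 ⇒ (c0=5, c1=2, c2=-3)
macro 2: S0 reads c1=2 → after 1×micro: 5; S1 reads c1=2 → after 1×micro: 2; S2 reads c1=2 → after 1×micro: -7/2 ⇒ (c0=5, c1=2, c2=-7/2)
macro 3: S0 reads c1=2 → after 1×micro: 5; S1 reads c1=2 → after 1×micro: 2; S2 reads c1=2 → after 1×micro: -15/4 ⇒ (c0=5, c1=2, c2=-15/4)
macro 4: S0 reads c1=2 → after 1×micro: 5; S1 reads c1=2 → after 1×micro: 2; S2 reads c1=2 → after 1×micro: -31/8 ⇒ (c0=5, c1=2, c2=-31/8)
macro 5: S0 reads c1=2 → after 1×micro: 5; S1 reads c1=2 → after 1×micro: 2; S2 reads c1=2 → after 1×micro: -63/16 ⇒ (c0=5, c1=2, c2=-63/16)
macro 6: S0 reads c1=2 → after 1×micro: 5; S1 reads c1=2 → after 1×micro: 2; S2 reads c1=2 → after 1×micro: -127/32 ⇒ (c0=5, c1=2, c2=-127/32)
macro 7: S0 reads c1=2 → after 1×micro: 5; S1 reads c1=2 → after 1×micro: 2; S2 reads c1=2 → after 1×micro: -255/64 ⇒ (c0=5, c1=2, c2=-255/64)
macro 8: S0 reads c1=2 → after 1×micro: 5; S1 reads c1=2 → after 1×micro: 2; S2 reads c1=2 → after 1×micro: -511/128 ⇒ (c0=5, c1=2, c2=-511/128)
macro 9: S0 reads c1=2 → after 1×micro: 5; S1 reads c1=2 → after 1×micro: 2; S2 reads c1=2 → after 1×micro: -1023/256 ⇒ (c0=5, c1=2, c2=-1023/256)

S2 state at macro-step 7 = -255/64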